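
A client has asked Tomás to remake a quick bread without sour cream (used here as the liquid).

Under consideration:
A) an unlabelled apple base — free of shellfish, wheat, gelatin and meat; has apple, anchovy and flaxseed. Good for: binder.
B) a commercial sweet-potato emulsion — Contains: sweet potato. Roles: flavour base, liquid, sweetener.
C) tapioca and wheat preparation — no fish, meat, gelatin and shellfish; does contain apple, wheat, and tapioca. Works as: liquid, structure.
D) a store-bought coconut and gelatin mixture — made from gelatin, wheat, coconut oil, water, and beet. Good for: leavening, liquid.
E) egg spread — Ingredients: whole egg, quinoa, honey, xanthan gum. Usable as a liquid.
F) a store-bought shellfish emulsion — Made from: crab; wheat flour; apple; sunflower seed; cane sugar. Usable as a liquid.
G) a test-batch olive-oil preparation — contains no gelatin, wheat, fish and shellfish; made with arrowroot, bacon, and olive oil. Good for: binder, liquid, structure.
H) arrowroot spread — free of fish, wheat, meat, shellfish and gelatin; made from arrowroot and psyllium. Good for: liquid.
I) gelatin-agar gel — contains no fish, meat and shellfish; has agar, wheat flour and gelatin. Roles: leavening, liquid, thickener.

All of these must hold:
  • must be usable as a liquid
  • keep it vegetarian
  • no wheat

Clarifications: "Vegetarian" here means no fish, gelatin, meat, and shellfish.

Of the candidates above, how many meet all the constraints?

A: not usable as a liquid; has anchovy, so not vegetarian — no
B: works as a liquid, vegetarian, no wheat — OK
C: has wheat, so not wheat-free — reject
D: has gelatin, so not vegetarian; has wheat, so not wheat-free — out
E: no wheat, vegetarian — OK
F: has crab, so not vegetarian; has wheat flour, so not wheat-free — out
G: has bacon, so not vegetarian — no
H: works as a liquid, no wheat, vegetarian — valid
I: has gelatin, so not vegetarian; has wheat flour, so not wheat-free — out

3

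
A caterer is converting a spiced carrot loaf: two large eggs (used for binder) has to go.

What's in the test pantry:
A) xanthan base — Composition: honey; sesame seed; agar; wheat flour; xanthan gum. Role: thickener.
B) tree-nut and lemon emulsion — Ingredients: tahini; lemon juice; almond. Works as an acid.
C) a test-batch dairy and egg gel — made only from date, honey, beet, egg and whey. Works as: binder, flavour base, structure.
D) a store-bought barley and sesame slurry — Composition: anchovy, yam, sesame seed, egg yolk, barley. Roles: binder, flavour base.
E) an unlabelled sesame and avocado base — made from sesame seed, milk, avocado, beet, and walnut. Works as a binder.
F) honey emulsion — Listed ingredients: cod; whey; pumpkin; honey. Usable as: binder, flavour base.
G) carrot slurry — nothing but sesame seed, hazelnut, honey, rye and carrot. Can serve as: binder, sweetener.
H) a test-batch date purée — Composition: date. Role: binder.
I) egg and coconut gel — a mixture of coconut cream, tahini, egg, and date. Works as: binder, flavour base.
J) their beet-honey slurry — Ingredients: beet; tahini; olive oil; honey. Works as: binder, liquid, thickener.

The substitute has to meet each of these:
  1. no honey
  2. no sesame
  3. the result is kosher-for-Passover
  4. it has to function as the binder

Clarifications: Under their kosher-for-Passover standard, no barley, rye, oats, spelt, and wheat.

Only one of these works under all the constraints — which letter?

H

A: not usable as a binder; has wheat flour, so not kosher-for-Passover (and 2 more) — no
B: not usable as a binder; has tahini, so not sesame-free — reject
C: has honey, so not honey-free — no
D: has barley, so not kosher-for-Passover; has sesame seed, so not sesame-free — out
E: has sesame seed, so not sesame-free — reject
F: has honey, so not honey-free — no
G: has rye, so not kosher-for-Passover; has sesame seed, so not sesame-free (and 1 more) — no
H: kosher-for-Passover, no sesame — keep
I: has tahini, so not sesame-free — out
J: has tahini, so not sesame-free; has honey, so not honey-free — reject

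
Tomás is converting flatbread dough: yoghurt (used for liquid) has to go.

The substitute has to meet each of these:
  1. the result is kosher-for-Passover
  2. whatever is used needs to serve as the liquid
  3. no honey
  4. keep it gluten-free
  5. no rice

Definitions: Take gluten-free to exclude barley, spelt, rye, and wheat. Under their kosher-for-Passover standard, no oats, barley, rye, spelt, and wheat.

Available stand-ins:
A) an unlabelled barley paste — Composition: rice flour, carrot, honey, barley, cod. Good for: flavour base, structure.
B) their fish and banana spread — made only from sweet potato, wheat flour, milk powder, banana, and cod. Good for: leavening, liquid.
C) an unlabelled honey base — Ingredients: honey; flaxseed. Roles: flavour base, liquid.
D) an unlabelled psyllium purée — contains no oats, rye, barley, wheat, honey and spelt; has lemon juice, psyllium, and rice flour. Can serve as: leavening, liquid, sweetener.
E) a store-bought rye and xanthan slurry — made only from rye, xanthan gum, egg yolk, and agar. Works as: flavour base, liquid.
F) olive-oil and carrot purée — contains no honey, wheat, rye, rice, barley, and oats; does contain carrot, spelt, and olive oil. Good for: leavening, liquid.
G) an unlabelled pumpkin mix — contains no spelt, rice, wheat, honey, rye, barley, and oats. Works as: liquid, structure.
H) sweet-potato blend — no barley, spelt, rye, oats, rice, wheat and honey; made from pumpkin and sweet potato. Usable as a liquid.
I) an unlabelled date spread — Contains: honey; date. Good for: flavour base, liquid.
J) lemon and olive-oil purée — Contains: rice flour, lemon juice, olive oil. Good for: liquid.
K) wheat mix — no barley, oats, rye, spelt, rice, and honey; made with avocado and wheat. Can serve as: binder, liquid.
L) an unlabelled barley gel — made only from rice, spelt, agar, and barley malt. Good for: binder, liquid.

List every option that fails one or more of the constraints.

A, B, C, D, E, F, I, J, K, L

A: not usable as a liquid; has barley, so not gluten-free (and 3 more) — reject
B: has wheat flour, so not gluten-free; has wheat flour, so not kosher-for-Passover — no
C: has honey, so not honey-free — out
D: has rice flour, so not rice-free — no
E: has rye, so not gluten-free; has rye, so not kosher-for-Passover — reject
F: has spelt, so not gluten-free; has spelt, so not kosher-for-Passover — reject
G: works as a liquid, no rice, no honey — valid
H: no honey, no rice — OK
I: has honey, so not honey-free — no
J: has rice flour, so not rice-free — reject
K: has wheat, so not gluten-free; has wheat, so not kosher-for-Passover — no
L: has barley malt, so not gluten-free; has barley malt, so not kosher-for-Passover (and 1 more) — no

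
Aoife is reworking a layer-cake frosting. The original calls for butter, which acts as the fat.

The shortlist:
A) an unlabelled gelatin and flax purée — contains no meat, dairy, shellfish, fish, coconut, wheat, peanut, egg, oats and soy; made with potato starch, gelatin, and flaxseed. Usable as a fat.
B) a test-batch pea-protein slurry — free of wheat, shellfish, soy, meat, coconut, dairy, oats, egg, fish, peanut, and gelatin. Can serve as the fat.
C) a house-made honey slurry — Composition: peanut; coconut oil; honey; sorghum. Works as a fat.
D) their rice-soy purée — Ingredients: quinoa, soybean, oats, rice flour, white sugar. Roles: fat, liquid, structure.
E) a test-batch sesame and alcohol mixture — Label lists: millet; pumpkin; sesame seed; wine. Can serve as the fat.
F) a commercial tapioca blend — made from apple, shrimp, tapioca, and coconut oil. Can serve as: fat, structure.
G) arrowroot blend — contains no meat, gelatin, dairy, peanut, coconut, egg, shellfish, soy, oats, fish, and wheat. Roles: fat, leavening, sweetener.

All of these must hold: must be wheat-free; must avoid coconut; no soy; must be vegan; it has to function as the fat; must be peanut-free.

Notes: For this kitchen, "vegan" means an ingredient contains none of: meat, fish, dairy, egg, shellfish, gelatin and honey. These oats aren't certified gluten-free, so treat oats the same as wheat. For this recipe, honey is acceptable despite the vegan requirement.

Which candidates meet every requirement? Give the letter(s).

B, E, G

A: has gelatin, so not vegan — reject
B: every rule checks out — valid
C: has peanut, so not peanut-free; has coconut oil, so not coconut-free — out
D: has oats, so not wheat-free; has soybean, so not soy-free — no
E: works as a fat, no coconut, no soy — OK
F: has shrimp, so not vegan; has coconut oil, so not coconut-free — no
G: works as a fat, wheat-free, no coconut — keep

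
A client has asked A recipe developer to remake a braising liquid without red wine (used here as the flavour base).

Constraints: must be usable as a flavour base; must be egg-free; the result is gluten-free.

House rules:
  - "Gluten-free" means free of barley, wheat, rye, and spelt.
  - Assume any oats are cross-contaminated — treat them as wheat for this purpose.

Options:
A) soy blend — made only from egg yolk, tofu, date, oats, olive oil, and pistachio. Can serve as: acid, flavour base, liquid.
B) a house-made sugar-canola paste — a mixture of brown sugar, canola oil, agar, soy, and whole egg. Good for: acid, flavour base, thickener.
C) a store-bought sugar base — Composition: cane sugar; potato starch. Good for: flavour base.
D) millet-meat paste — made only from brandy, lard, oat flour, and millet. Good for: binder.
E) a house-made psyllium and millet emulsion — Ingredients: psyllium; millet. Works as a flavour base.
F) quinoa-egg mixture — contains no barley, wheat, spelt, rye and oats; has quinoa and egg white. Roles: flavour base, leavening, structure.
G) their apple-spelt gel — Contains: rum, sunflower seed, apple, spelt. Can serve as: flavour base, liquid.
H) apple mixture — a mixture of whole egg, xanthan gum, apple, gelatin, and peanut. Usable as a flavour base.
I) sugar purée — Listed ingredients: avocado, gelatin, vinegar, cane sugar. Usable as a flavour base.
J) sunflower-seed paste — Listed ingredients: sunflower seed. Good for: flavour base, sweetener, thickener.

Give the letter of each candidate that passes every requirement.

C, E, I, J

A: has oats, so not gluten-free; has egg yolk, so not egg-free — out
B: has whole egg, so not egg-free — out
C: only cane sugar and potato starch; none excluded — keep
D: not usable as a flavour base; has oat flour, so not gluten-free — out
E: works as a flavour base, no egg, gluten-free — OK
F: has egg white, so not egg-free — no
G: has spelt, so not gluten-free — reject
H: has whole egg, so not egg-free — out
I: gluten-free, no egg — keep
J: works as a flavour base, gluten-free, no egg — keep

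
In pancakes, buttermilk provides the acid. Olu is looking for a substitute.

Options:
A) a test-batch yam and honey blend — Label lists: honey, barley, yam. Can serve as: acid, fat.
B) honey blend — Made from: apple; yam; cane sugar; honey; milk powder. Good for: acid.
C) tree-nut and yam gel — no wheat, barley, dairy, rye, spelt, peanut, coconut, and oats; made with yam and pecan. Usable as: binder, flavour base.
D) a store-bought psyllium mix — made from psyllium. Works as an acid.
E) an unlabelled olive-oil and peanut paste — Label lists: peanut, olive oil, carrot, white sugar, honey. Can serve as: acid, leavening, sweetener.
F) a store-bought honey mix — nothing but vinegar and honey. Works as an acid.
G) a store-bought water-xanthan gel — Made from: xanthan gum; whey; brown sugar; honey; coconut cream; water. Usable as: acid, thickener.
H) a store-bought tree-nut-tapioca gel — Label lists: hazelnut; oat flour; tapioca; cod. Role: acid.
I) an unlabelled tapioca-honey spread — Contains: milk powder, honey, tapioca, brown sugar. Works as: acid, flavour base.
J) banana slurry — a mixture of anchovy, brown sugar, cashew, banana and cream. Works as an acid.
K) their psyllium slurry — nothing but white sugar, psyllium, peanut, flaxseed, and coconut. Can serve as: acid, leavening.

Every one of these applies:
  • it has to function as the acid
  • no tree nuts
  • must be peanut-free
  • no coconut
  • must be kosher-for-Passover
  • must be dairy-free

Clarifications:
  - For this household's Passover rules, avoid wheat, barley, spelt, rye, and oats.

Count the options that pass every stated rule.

2

A: has barley, so not kosher-for-Passover — reject
B: has milk powder, so not dairy-free — out
C: not usable as an acid; has pecan, so not tree-nut-free — reject
D: only psyllium; none excluded — OK
E: has peanut, so not peanut-free — out
F: works as an acid, no tree nuts, no coconut — valid
G: has whey, so not dairy-free; has coconut cream, so not coconut-free — reject
H: has oat flour, so not kosher-for-Passover; has hazelnut, so not tree-nut-free — no
I: has milk powder, so not dairy-free — reject
J: has cream, so not dairy-free; has cashew, so not tree-nut-free — reject
K: has peanut, so not peanut-free; has coconut, so not coconut-free — out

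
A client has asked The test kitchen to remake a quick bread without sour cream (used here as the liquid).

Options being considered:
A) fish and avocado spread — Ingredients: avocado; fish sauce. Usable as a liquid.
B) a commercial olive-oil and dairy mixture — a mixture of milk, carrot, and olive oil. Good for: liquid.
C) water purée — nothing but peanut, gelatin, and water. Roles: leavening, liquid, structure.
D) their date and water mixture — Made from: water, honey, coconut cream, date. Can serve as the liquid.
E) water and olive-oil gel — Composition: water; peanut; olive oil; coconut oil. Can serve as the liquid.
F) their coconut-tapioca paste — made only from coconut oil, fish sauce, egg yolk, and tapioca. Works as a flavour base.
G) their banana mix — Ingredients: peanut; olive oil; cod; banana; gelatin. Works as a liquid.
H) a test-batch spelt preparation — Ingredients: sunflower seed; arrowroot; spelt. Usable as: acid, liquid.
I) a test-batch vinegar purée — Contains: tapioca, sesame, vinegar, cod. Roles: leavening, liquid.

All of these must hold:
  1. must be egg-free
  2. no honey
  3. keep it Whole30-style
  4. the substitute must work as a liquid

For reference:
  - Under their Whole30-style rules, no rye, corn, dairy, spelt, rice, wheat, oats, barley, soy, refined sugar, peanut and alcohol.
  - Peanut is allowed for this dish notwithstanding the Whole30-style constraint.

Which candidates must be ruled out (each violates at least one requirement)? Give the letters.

A: works as a liquid, no honey, Whole30-style — keep
B: has milk, so not Whole30-style — out
C: peanut is permitted under the Whole30-style carve-out; nothing else excluded — valid
D: has honey, so not honey-free — out
E: peanut is permitted under the Whole30-style carve-out; nothing else excluded — valid
F: not usable as a liquid; has egg yolk, so not egg-free — no
G: peanut is permitted under the Whole30-style carve-out; nothing else excluded — valid
H: has spelt, so not Whole30-style — no
I: works as a liquid, Whole30-style, no egg — OK

B, D, F, H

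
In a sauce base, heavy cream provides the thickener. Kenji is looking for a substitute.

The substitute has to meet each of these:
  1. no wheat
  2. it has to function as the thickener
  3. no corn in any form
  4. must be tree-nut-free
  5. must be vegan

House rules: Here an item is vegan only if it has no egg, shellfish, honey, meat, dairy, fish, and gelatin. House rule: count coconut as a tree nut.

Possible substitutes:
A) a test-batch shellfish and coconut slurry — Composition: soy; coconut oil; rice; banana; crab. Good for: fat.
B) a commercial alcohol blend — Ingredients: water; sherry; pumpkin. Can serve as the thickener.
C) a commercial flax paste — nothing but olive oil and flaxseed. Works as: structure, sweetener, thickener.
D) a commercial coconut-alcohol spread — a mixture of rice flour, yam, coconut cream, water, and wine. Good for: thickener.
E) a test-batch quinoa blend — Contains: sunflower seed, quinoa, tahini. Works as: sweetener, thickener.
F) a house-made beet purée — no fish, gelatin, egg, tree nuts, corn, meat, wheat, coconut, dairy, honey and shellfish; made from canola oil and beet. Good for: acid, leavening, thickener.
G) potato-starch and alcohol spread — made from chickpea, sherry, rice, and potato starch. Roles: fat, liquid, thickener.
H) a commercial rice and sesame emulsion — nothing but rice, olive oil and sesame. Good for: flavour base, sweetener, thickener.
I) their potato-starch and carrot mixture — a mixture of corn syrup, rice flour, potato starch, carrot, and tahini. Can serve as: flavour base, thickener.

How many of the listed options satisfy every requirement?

A: not usable as a thickener; has crab, so not vegan (and 1 more) — no
B: only sherry, pumpkin and water; none excluded — valid
C: only flaxseed and olive oil; none excluded — keep
D: has coconut cream, so not tree-nut-free — reject
E: works as a thickener, tree-nut-free, vegan — valid
F: all constraints satisfied — keep
G: sherry and rice etc. — none of it excluded — keep
H: only rice, sesame and olive oil; none excluded — keep
I: has corn syrup, so not corn-free — reject

6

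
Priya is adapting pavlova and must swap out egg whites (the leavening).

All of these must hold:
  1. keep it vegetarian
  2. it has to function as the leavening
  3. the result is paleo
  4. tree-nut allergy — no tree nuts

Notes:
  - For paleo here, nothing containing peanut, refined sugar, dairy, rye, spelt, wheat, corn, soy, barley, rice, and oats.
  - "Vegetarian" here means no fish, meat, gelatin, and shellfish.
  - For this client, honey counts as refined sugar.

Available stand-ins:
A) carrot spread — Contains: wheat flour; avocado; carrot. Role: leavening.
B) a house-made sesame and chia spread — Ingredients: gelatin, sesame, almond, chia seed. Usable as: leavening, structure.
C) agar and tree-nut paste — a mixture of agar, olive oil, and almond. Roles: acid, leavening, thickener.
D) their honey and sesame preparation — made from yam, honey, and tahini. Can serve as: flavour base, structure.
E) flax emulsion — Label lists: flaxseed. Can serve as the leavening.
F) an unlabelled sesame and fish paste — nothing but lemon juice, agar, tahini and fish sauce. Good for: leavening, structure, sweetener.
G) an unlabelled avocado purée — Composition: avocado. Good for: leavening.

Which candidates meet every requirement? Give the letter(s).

E, G

A: has wheat flour, so not paleo — no
B: has gelatin, so not vegetarian; has almond, so not tree-nut-free — reject
C: has almond, so not tree-nut-free — no
D: not usable as a leavening; has honey, so not paleo — out
E: every rule checks out — OK
F: has fish sauce, so not vegetarian — out
G: works as a leavening, vegetarian, no tree nuts — valid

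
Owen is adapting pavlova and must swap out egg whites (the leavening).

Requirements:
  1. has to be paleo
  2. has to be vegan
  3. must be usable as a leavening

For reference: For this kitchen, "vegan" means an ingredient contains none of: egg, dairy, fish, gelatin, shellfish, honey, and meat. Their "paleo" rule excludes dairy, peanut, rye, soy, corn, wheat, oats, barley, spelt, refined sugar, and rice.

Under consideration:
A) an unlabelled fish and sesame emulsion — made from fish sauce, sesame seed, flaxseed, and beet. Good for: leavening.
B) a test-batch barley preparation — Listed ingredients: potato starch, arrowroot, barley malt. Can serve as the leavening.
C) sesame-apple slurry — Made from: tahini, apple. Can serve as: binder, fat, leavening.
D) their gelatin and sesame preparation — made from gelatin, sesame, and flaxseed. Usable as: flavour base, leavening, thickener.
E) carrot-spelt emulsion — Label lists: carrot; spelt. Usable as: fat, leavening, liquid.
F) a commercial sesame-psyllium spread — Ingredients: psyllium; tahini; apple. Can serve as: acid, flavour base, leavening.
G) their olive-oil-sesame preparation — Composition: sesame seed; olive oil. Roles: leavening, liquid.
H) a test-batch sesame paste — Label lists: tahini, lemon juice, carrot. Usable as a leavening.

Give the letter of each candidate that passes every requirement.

C, F, G, H

A: has fish sauce, so not vegan — no
B: has barley malt, so not paleo — reject
C: every rule checks out — keep
D: has gelatin, so not vegan — reject
E: has spelt, so not paleo — reject
F: only tahini, psyllium and apple; none excluded — valid
G: only sesame seed and olive oil; none excluded — valid
H: vegan, paleo — OK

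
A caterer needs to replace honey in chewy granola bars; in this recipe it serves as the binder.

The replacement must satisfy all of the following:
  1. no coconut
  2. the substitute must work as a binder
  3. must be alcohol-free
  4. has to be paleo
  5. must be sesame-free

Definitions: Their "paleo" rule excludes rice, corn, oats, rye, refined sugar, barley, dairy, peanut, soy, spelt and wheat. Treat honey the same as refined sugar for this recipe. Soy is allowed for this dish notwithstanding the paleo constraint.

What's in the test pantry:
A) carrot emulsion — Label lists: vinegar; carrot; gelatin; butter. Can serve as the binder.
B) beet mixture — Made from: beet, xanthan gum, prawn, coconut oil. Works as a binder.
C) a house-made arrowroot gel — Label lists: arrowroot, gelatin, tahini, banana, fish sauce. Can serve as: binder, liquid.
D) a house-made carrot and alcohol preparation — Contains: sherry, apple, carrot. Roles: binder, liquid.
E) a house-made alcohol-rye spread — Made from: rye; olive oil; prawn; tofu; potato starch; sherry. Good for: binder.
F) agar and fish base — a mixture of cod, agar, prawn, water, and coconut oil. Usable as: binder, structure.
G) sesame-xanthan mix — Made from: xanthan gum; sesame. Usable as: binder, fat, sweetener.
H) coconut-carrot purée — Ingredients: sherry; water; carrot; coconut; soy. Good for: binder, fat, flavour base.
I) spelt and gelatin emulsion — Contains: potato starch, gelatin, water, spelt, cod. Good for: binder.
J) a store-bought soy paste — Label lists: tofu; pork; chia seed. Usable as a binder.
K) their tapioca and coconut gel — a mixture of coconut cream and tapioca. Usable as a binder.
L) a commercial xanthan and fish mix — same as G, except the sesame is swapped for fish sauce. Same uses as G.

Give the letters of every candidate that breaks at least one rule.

A, B, C, D, E, F, G, H, I, K

A: has butter, so not paleo — out
B: has coconut oil, so not coconut-free — out
C: has tahini, so not sesame-free — reject
D: has sherry, so not alcohol-free — out
E: has rye, so not paleo; has sherry, so not alcohol-free — out
F: has coconut oil, so not coconut-free — no
G: has sesame, so not sesame-free — no
H: has coconut, so not coconut-free; has sherry, so not alcohol-free — reject
I: has spelt, so not paleo — out
J: soy is permitted under the paleo carve-out; nothing else excluded — OK
K: has coconut cream, so not coconut-free — reject
L: works as a binder, no coconut, no sesame — valid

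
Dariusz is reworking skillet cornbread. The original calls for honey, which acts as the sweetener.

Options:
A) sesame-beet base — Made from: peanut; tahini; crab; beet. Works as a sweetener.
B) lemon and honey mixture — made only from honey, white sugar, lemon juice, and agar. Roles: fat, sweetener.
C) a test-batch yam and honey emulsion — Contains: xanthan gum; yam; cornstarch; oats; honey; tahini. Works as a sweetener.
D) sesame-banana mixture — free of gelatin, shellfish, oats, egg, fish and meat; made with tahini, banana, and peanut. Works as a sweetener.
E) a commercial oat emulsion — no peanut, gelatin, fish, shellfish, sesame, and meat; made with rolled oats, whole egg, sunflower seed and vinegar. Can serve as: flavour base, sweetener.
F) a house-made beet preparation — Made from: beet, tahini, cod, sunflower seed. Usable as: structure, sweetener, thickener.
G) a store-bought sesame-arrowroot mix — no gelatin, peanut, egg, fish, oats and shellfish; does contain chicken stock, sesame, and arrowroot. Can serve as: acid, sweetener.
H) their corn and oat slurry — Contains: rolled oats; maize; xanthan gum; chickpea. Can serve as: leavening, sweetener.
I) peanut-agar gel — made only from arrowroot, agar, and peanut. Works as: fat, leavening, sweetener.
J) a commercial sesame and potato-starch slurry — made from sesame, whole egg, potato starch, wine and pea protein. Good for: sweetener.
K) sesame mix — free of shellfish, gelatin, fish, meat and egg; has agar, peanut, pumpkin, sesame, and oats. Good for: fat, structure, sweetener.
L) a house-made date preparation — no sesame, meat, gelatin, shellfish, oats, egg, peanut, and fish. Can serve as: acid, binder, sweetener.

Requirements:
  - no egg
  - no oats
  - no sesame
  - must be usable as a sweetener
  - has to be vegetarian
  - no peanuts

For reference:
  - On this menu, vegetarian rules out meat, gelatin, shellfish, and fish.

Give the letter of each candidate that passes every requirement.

A: has crab, so not vegetarian; has peanut, so not peanut-free (and 1 more) — no
B: honey and white sugar etc. — none of it excluded — valid
C: has oats, so not oat-free; has tahini, so not sesame-free — out
D: has peanut, so not peanut-free; has tahini, so not sesame-free — out
E: has rolled oats, so not oat-free; has whole egg, so not egg-free — out
F: has cod, so not vegetarian; has tahini, so not sesame-free — reject
G: has chicken stock, so not vegetarian; has sesame, so not sesame-free — reject
H: has rolled oats, so not oat-free — out
I: has peanut, so not peanut-free — no
J: has whole egg, so not egg-free; has sesame, so not sesame-free — out
K: has oats, so not oat-free; has peanut, so not peanut-free (and 1 more) — no
L: no egg, no oats — keep

B, L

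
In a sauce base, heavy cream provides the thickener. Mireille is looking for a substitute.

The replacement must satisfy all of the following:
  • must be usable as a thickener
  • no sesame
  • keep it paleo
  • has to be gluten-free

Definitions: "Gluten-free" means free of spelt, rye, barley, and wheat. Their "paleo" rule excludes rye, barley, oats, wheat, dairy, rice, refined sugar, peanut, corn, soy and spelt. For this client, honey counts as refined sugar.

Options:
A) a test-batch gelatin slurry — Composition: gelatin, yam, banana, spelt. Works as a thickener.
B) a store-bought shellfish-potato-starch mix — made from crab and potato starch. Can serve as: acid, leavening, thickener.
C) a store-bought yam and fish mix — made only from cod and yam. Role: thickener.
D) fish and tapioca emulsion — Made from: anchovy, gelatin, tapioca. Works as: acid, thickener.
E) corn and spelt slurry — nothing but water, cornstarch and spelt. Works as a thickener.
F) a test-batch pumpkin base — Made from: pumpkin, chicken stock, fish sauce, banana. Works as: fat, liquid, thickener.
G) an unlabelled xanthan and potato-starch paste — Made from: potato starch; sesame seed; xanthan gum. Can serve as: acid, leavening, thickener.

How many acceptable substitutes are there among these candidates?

4

A: has spelt, so not gluten-free; has spelt, so not paleo — out
B: nothing on the exclusion list — OK
C: nothing on the exclusion list — keep
D: only anchovy, gelatin, and tapioca; none excluded — OK
E: has spelt, so not gluten-free; has cornstarch, so not paleo — no
F: gluten-free, paleo — keep
G: has sesame seed, so not sesame-free — no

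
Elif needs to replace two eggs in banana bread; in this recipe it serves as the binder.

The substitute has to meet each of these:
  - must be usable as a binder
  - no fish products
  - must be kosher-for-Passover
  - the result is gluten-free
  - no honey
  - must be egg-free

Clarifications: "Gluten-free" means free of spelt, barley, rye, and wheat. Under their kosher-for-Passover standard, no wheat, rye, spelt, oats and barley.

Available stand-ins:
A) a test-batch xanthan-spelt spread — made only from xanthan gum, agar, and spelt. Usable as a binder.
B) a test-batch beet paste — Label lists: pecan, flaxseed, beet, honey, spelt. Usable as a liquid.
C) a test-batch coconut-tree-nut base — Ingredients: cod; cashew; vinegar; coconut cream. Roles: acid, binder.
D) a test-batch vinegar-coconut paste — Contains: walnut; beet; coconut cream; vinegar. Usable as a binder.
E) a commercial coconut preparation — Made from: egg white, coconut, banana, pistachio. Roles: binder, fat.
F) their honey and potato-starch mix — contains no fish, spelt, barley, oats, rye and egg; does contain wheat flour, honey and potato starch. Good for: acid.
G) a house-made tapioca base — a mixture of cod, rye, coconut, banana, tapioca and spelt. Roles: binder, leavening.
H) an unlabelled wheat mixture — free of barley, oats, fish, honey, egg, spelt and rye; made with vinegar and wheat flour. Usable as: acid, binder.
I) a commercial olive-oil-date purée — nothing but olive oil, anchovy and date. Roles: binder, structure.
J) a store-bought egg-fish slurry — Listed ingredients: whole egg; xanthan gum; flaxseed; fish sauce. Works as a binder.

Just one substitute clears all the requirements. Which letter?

A: has spelt, so not gluten-free; has spelt, so not kosher-for-Passover — no
B: not usable as a binder; has spelt, so not gluten-free (and 2 more) — out
C: has cod, so not fish-free — reject
D: nothing on the exclusion list — valid
E: has egg white, so not egg-free — reject
F: not usable as a binder; has wheat flour, so not gluten-free (and 2 more) — no
G: has rye, so not gluten-free; has rye, so not kosher-for-Passover (and 1 more) — reject
H: has wheat flour, so not gluten-free; has wheat flour, so not kosher-for-Passover — no
I: has anchovy, so not fish-free — no
J: has fish sauce, so not fish-free; has whole egg, so not egg-free — reject

D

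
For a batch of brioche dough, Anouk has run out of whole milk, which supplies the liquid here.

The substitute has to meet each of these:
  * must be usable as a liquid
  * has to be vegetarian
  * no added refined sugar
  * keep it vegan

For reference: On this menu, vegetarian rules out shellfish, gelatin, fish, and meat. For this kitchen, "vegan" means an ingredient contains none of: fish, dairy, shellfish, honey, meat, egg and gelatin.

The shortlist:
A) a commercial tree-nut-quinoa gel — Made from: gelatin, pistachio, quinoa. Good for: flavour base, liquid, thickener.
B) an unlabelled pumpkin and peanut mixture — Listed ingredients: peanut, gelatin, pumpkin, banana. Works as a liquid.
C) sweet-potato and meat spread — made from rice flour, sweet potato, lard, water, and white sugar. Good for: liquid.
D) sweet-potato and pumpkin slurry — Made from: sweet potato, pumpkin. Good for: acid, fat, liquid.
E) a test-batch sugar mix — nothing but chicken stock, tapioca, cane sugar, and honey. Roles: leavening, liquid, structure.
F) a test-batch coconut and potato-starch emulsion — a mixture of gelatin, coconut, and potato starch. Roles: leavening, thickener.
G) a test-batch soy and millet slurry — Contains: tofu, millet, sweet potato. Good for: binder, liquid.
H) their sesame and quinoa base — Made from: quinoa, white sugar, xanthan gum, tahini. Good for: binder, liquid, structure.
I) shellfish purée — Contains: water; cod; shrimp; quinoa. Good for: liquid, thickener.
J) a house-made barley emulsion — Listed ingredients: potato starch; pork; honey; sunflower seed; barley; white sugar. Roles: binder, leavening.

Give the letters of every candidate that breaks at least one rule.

A, B, C, E, F, H, I, J

A: has gelatin, so not vegetarian; has gelatin, so not vegan — no
B: has gelatin, so not vegetarian; has gelatin, so not vegan — reject
C: has lard, so not vegetarian; has lard, so not vegan (and 1 more) — reject
D: vegan, vegetarian — valid
E: has chicken stock, so not vegetarian; has honey, so not vegan (and 1 more) — no
F: not usable as a liquid; has gelatin, so not vegetarian (and 1 more) — out
G: works as a liquid, vegetarian, vegan — OK
H: has white sugar, so not no-added-sugar — out
I: has cod, so not vegetarian; has cod, so not vegan — reject
J: not usable as a liquid; has pork, so not vegetarian (and 2 more) — out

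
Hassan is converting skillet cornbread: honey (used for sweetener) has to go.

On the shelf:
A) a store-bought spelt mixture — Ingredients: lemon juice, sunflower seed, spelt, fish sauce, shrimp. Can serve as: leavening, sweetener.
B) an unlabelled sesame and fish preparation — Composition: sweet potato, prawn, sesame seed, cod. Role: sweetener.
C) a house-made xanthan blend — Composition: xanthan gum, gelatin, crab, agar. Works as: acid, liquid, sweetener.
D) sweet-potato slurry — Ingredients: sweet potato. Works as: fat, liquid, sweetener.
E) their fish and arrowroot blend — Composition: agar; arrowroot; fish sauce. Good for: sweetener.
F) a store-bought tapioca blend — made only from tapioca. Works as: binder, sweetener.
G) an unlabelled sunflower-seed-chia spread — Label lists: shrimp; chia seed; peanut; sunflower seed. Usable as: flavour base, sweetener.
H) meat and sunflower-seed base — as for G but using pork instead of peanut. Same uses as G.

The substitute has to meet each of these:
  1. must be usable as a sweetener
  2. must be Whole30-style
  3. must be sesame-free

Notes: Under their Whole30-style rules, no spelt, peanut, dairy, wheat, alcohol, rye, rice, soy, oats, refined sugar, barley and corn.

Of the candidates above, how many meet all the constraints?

5

A: has spelt, so not Whole30-style — no
B: has sesame seed, so not sesame-free — out
C: all constraints satisfied — keep
D: Whole30-style, no sesame — keep
E: works as a sweetener, no sesame, Whole30-style — OK
F: only tapioca; none excluded — valid
G: has peanut, so not Whole30-style — no
H: pork and shrimp etc. — none of it excluded — OK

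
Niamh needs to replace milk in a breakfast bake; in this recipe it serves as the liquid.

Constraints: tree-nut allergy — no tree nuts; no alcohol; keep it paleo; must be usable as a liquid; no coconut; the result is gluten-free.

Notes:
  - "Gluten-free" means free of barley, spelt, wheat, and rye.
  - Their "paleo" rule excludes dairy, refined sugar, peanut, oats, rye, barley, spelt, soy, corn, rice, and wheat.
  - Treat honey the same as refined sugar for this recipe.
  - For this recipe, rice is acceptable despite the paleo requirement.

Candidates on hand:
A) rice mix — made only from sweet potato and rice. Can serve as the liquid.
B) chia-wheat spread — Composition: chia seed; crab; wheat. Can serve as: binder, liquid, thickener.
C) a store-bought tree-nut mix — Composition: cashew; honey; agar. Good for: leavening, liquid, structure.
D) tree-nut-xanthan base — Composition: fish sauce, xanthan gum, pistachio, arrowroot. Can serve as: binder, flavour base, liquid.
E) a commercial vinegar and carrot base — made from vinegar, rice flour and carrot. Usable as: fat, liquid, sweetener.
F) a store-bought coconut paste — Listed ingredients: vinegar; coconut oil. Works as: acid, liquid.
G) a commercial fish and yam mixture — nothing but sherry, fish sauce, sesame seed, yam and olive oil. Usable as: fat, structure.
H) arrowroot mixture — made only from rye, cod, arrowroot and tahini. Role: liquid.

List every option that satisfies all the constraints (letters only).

A, E

A: rice is permitted under the paleo carve-out; nothing else excluded — valid
B: has wheat, so not gluten-free; has wheat, so not paleo — no
C: has honey, so not paleo; has cashew, so not tree-nut-free — reject
D: has pistachio, so not tree-nut-free — out
E: rice is permitted under the paleo carve-out; nothing else excluded — OK
F: has coconut oil, so not coconut-free — out
G: not usable as a liquid; has sherry, so not alcohol-free — no
H: has rye, so not gluten-free; has rye, so not paleo — reject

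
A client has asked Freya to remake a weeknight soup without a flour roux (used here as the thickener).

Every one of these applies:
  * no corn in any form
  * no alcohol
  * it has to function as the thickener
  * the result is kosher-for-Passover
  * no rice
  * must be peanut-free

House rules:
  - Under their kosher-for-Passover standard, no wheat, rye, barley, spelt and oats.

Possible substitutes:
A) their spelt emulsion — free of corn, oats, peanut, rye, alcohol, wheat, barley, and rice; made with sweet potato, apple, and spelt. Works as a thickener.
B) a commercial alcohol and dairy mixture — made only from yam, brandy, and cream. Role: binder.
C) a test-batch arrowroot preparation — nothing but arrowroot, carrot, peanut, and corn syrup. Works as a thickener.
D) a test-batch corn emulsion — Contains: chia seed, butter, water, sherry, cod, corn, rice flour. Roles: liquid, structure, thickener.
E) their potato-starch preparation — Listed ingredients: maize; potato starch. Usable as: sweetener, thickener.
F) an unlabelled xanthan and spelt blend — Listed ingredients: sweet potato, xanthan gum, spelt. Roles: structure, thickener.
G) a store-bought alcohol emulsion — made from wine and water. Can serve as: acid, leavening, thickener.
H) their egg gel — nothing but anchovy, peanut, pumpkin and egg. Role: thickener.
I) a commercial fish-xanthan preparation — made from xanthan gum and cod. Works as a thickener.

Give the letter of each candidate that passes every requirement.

I

A: has spelt, so not kosher-for-Passover — reject
B: not usable as a thickener; has brandy, so not alcohol-free — no
C: has peanut, so not peanut-free; has corn syrup, so not corn-free — no
D: has sherry, so not alcohol-free; has rice flour, so not rice-free (and 1 more) — reject
E: has maize, so not corn-free — no
F: has spelt, so not kosher-for-Passover — reject
G: has wine, so not alcohol-free — reject
H: has peanut, so not peanut-free — reject
I: only cod and xanthan gum; none excluded — valid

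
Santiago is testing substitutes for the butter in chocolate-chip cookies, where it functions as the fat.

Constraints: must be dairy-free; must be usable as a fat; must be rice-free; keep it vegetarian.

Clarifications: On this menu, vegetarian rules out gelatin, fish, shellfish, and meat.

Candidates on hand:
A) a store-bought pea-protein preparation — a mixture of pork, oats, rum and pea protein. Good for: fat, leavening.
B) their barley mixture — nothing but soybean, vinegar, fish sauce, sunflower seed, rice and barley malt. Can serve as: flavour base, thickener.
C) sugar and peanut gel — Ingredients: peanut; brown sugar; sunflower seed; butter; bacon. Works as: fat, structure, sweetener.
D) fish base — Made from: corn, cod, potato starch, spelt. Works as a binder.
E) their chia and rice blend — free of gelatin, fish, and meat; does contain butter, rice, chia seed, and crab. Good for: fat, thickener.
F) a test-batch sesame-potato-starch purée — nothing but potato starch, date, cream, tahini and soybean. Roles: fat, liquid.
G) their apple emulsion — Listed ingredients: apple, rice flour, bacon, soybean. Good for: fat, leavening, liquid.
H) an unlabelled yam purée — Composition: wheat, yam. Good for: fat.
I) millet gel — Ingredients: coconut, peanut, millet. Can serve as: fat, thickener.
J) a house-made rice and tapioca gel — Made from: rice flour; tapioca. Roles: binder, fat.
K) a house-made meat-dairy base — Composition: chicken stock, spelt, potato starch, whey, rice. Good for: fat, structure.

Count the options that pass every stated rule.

2

A: has pork, so not vegetarian — no
B: not usable as a fat; has fish sauce, so not vegetarian (and 1 more) — out
C: has bacon, so not vegetarian; has butter, so not dairy-free — out
D: not usable as a fat; has cod, so not vegetarian — no
E: has crab, so not vegetarian; has rice, so not rice-free (and 1 more) — out
F: has cream, so not dairy-free — reject
G: has bacon, so not vegetarian; has rice flour, so not rice-free — no
H: works as a fat, no rice, vegetarian — valid
I: all constraints satisfied — OK
J: has rice flour, so not rice-free — no
K: has chicken stock, so not vegetarian; has rice, so not rice-free (and 1 more) — reject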